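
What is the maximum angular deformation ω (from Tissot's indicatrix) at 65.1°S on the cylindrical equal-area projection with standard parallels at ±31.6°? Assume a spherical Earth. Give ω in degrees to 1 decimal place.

Cylindrical equal-area (φ₀ = 31.6°): h = cos φ / cos 31.6° along meridians, k = cos 31.6° / cos φ along parallels; h·k = 1.
At 65.1°: h = 0.4943, k = 2.023; principal scales a = 2.023, b = 0.4943.
sin(ω/2) = (a − b)/(a + b) = 1.529/2.517 = 0.6072, so ω = 2 arcsin(0.6072) ≈ 74.8°.

74.8°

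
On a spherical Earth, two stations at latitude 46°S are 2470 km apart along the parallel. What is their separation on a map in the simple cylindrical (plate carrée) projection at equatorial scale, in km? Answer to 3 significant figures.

3560 km

For the equirectangular projection with φ₀ = 0 (plate carrée), h = 1 along meridians and k = sec φ along parallels.
Along the parallel, k = sec 46° = 1/0.6947 = 1.440.
Map distance = 2470 × 1.440 ≈ 3560 km.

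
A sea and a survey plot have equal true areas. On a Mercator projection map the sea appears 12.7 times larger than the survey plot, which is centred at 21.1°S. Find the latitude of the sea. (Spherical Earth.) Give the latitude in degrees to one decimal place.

74.8°

On Mercator, (apparent₁)/(apparent₂) = sec²φ₁ / sec²φ₂ when true areas are equal.
cos²φ₂ / cos²φ₁ = 12.7  ⇒  cos φ₁ = cos 21.1° / √12.7 = 0.9330/3.564 = 0.2618.
φ₁ = arccos(0.2618) ≈ 74.8°.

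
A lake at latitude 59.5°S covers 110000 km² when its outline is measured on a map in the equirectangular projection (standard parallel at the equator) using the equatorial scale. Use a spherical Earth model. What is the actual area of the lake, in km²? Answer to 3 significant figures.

In the plate carrée (x = Rλ, y = Rφ), meridians are true-scale (h = 1) and parallels are stretched by k = sec φ.
Areal scale = h·k = 1 × sec φ; at 59.5°, h = 1.000, k = 1.970, so h·k = 1.970.
True area = apparent / (areal scale) = 110000 / 1.970 ≈ 55800 km².

55800 km²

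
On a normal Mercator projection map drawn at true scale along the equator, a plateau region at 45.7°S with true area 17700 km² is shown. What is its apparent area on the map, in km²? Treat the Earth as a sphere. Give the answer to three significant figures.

The Mercator projection is conformal; its linear scale factor is the same in every direction and equals sec φ = 1/cos φ.
Areal scale = k² = sec²φ = 1/cos²(45.7°) = 1/0.6984² = 2.050.
Apparent area = 17700 × 2.050 ≈ 36300 km².

36300 km²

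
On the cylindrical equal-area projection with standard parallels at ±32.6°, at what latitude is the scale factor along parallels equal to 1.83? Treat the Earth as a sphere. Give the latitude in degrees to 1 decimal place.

Cylindrical equal-area (φ₀ = 32.6°): h = cos φ / cos 32.6° along meridians, k = cos 32.6° / cos φ along parallels; h·k = 1.
k = cos φ₀ / cos φ = 1.83  ⇒  cos φ = cos 32.6° / 1.83 = 0.4604.
φ = arccos(0.4604) ≈ 62.6°.

62.6°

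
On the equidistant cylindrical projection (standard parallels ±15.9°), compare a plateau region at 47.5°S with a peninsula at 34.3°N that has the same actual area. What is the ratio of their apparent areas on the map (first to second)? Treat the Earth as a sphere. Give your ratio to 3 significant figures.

In the equirectangular projection with standard parallel φ₀ = 15.9° (x = Rλ cos φ₀, y = Rφ), meridians are true-scale (h = 1) and the parallel scale is k = cos φ₀ / cos φ.
Areal scale at 47.5°: h·k = 1.000 × 1.424 = 1.424.
Areal scale at 34.3°: h·k = 1.000 × 1.164 = 1.164.
Ratio = 1.424/1.164 ≈ 1.22.

1.22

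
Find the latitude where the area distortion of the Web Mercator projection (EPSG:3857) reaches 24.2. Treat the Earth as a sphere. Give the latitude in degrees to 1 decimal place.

78.3°

Mercator areal scale is sec²φ.
sec²φ = 24.2  ⇒  cos²φ = 0.04132  ⇒  cos φ = 0.2033.
φ = arccos(0.2033) ≈ 78.3°.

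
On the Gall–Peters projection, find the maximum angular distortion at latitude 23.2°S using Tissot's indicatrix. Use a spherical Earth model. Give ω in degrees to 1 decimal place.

Gall–Peters is a cylindrical equal-area projection with standard parallels at ±45°. A cylindrical equal-area projection with standard parallel φ₀ has meridian scale h = cos φ / cos φ₀ and parallel scale k = cos φ₀ / cos φ (so areas are preserved, h·k = 1).
At 23.2°: h = 1.300, k = 0.7693; principal scales a = 1.300, b = 0.7693.
sin(ω/2) = (a − b)/(a + b) = 0.5305/2.069 = 0.2564, so ω = 2 arcsin(0.2564) ≈ 29.7°.

29.7°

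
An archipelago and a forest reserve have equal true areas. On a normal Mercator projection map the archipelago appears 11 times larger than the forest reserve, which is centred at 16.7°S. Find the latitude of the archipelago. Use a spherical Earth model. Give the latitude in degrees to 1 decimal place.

Mercator areal scale is sec²φ, so apparent-area ratio = sec²φ₁ / sec²φ₂ = cos²φ₂ / cos²φ₁.
cos²φ₂ / cos²φ₁ = 11  ⇒  cos φ₁ = cos 16.7° / √11 = 0.9578/3.317 = 0.2888.
φ₁ = arccos(0.2888) ≈ 73.2°.

73.2°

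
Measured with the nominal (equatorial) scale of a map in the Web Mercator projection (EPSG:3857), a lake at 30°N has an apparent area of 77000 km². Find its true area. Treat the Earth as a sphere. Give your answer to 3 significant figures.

Mercator is conformal, so the point scale is isotropic: h = k = sec φ = 1/cos φ.
Areal scale = k² = sec²φ = 1/cos²(30°) = 1/0.8660² = 1.333.
True area = apparent / (areal scale) = 77000 / 1.333 ≈ 57800 km².

57800 km²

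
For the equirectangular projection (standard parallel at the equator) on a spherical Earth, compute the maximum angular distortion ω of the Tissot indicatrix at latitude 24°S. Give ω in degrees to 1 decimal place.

5.2°

For the equirectangular projection with φ₀ = 0 (plate carrée), h = 1 along meridians and k = sec φ along parallels.
At 24°: h = 1.000, k = 1.095; principal scales a = 1.095, b = 1.000.
sin(ω/2) = (a − b)/(a + b) = 0.09464/2.095 = 0.04518, so ω = 2 arcsin(0.04518) ≈ 5.2°.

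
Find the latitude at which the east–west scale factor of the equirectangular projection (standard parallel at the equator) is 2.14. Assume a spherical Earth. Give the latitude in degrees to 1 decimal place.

Plate carrée: h = 1, k = sec φ along parallels.
sec φ = 2.14  ⇒  cos φ = 0.4673  ⇒  φ ≈ 62.1°.

62.1°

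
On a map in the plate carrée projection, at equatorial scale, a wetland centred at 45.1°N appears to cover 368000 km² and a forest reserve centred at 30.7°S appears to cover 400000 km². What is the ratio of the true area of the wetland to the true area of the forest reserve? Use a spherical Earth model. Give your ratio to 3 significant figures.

On the plate carrée, areal scale = h·k = 1 × sec φ, so true area = apparent × cos φ.
True area of wetland: 368000 × cos(45.1°) = 368000 × 0.7059 = 259800 km².
True area of forest reserve: 400000 × cos(30.7°) = 400000 × 0.8599 = 343900 km².
Ratio = 259800 / 343900 ≈ 0.755.

0.755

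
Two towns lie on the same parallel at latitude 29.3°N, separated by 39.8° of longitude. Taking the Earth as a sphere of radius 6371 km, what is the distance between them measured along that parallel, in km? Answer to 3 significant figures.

3860 km

Arc length along a parallel = R cos φ · Δλ (with Δλ in radians).
= 6371 × cos 29.3° × (39.8° × π/180) = 6371 × 0.8721 × 0.6946 ≈ 3860 km.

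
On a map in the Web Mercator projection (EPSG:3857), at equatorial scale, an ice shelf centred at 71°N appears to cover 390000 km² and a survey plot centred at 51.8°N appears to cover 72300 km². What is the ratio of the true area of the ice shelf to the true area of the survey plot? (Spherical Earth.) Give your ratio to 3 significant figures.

1.50

Mercator's areal exaggeration is sec²φ; hence true area = (apparent area) · cos²φ.
True area of ice shelf: 390000 × cos²(71°) = 390000 × 0.1060 = 41340 km².
True area of survey plot: 72300 × cos²(51.8°) = 72300 × 0.3824 = 27650 km².
Ratio = 41340 / 27650 ≈ 1.50.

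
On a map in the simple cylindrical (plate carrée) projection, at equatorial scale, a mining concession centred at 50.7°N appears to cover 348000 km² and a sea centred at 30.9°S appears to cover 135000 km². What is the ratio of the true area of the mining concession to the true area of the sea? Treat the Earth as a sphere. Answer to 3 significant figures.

1.90

On the plate carrée, areal scale = h·k = 1 × sec φ, so true area = apparent × cos φ.
True area of mining concession: 348000 × cos(50.7°) = 348000 × 0.6334 = 220400 km².
True area of sea: 135000 × cos(30.9°) = 135000 × 0.8581 = 115800 km².
Ratio = 220400 / 115800 ≈ 1.90.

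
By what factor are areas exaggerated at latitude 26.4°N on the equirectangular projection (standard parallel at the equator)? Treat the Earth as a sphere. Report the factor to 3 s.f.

1.12

Plate carrée maps x = Rλ, y = Rφ. The meridian scale is h = 1 and the parallel scale is k = 1/cos φ = sec φ.
Areal scale = h·k = 1 × sec φ; at 26.4°, h = 1.000, k = 1.116, so h·k = 1.116.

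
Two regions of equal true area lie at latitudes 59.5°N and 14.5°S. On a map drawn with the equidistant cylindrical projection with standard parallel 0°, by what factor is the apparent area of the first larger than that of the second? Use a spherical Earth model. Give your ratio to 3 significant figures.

1.91

For the equirectangular projection with φ₀ = 0 (plate carrée), h = 1 along meridians and k = sec φ along parallels.
Areal scale at 59.5°: h·k = 1.000 × 1.970 = 1.970.
Areal scale at 14.5°: h·k = 1.000 × 1.033 = 1.033.
Ratio = 1.970/1.033 ≈ 1.91.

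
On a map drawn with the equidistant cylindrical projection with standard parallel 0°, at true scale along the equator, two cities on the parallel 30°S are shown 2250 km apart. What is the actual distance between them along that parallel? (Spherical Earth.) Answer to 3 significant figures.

1950 km

Plate carrée maps x = Rλ, y = Rφ. The meridian scale is h = 1 and the parallel scale is k = 1/cos φ = sec φ.
Along the parallel at 30°, map distances are exaggerated by k = sec 30° = 1.155.
True distance = 2250 / 1.155 = 2250 × cos 30° ≈ 1950 km.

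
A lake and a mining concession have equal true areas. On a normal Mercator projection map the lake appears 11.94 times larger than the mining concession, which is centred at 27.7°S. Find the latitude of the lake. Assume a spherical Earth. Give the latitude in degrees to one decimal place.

75.2°

On Mercator, (apparent₁)/(apparent₂) = sec²φ₁ / sec²φ₂ when true areas are equal.
cos²φ₂ / cos²φ₁ = 11.94  ⇒  cos φ₁ = cos 27.7° / √11.94 = 0.8854/3.455 = 0.2562.
φ₁ = arccos(0.2562) ≈ 75.2°.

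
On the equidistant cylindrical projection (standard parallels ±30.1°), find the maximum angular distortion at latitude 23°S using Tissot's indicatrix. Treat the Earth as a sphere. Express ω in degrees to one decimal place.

3.6°

With standard parallel φ₀ = 30.1°, the equirectangular projection gives x = Rλ cos φ₀, y = Rφ, so h = 1 and k = cos 30.1° / cos φ.
At 23°: h = 1.000, k = 0.9399; principal scales a = 1.000, b = 0.9399.
sin(ω/2) = (a − b)/(a + b) = 0.06013/1.940 = 0.03100, so ω = 2 arcsin(0.03100) ≈ 3.6°.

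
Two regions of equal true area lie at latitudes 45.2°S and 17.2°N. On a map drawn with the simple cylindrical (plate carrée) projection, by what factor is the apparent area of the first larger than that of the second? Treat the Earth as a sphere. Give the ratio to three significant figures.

For the equirectangular projection with φ₀ = 0 (plate carrée), h = 1 along meridians and k = sec φ along parallels.
Areal scale at 45.2°: h·k = 1.000 × 1.419 = 1.419.
Areal scale at 17.2°: h·k = 1.000 × 1.047 = 1.047.
Ratio = 1.419/1.047 ≈ 1.36.

1.36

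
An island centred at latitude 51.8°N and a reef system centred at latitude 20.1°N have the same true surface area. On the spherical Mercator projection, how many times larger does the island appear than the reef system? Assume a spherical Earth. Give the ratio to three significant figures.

2.31

Mercator areal scale is sec²φ.
At 51.8°: sec²(51.8°) = 1/0.6184² = 2.615.
At 20.1°: sec²(20.1°) = 1/0.9391² = 1.134.
Ratio = 2.615/1.134 = cos²(20.1°)/cos²(51.8°) ≈ 2.31.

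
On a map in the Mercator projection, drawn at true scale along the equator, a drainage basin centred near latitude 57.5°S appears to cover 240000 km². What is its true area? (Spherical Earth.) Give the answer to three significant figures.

The Mercator projection is conformal; its linear scale factor is the same in every direction and equals sec φ = 1/cos φ.
Areal scale = k² = sec²φ = 1/cos²(57.5°) = 1/0.5373² = 3.464.
True area = apparent / (areal scale) = 240000 / 3.464 ≈ 69300 km².

69300 km²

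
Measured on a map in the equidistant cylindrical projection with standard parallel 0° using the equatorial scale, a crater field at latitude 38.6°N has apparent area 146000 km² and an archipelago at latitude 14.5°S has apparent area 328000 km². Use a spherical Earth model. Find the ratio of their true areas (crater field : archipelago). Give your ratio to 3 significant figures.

0.359

On the plate carrée, areal scale = h·k = 1 × sec φ, so true area = apparent × cos φ.
True area of crater field: 146000 × cos(38.6°) = 146000 × 0.7815 = 114100 km².
True area of archipelago: 328000 × cos(14.5°) = 328000 × 0.9681 = 317600 km².
Ratio = 114100 / 317600 ≈ 0.359.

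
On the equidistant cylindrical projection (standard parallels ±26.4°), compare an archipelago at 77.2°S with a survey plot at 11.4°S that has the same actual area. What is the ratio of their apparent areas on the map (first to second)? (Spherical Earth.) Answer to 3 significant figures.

The equidistant cylindrical projection with φ₀ = 26.4° has h = 1 (meridians true) and k = cos φ₀ / cos φ along parallels.
Areal scale at 77.2°: h·k = 1.000 × 4.043 = 4.043.
Areal scale at 11.4°: h·k = 1.000 × 0.9137 = 0.9137.
Ratio = 4.043/0.9137 ≈ 4.42.

4.42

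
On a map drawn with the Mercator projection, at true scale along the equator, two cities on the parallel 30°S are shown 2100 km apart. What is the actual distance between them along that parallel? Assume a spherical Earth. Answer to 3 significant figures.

1820 km

For Mercator, h = k = sec φ (a conformal cylindrical projection has a single point scale, 1/cos φ).
Along the parallel at 30°, map distances are exaggerated by k = sec 30° = 1.155.
True distance = 2100 / 1.155 = 2100 × cos 30° ≈ 1820 km.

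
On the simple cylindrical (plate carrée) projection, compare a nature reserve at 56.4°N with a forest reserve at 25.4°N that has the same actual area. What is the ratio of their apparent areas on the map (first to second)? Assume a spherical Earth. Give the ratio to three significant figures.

1.63

Plate carrée maps x = Rλ, y = Rφ. The meridian scale is h = 1 and the parallel scale is k = 1/cos φ = sec φ.
Areal scale at 56.4°: h·k = 1.000 × 1.807 = 1.807.
Areal scale at 25.4°: h·k = 1.000 × 1.107 = 1.107.
Ratio = 1.807/1.107 ≈ 1.63.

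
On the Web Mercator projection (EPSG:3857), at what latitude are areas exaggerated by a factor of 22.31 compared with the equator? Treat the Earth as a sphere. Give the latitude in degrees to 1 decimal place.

Mercator areal scale is sec²φ.
sec²φ = 22.31  ⇒  cos²φ = 0.04482  ⇒  cos φ = 0.2117.
φ = arccos(0.2117) ≈ 77.8°.

77.8°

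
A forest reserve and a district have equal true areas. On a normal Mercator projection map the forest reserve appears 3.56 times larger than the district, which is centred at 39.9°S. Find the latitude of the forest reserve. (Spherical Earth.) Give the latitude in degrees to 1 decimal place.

66.0°

Mercator areal scale is sec²φ, so apparent-area ratio = sec²φ₁ / sec²φ₂ = cos²φ₂ / cos²φ₁.
cos²φ₂ / cos²φ₁ = 3.56  ⇒  cos φ₁ = cos 39.9° / √3.56 = 0.7672/1.887 = 0.4066.
φ₁ = arccos(0.4066) ≈ 66.0°.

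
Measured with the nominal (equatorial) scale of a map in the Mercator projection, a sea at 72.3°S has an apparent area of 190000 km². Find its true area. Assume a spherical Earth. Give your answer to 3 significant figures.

17600 km²

For Mercator, h = k = sec φ (a conformal cylindrical projection has a single point scale, 1/cos φ).
Areal scale = k² = sec²φ = 1/cos²(72.3°) = 1/0.3040² = 10.82.
True area = apparent / (areal scale) = 190000 / 10.82 ≈ 17600 km².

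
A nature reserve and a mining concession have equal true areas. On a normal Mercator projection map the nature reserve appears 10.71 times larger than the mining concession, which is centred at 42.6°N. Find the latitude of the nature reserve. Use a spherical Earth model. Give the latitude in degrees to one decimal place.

77.0°

On Mercator, (apparent₁)/(apparent₂) = sec²φ₁ / sec²φ₂ when true areas are equal.
cos²φ₂ / cos²φ₁ = 10.71  ⇒  cos φ₁ = cos 42.6° / √10.71 = 0.7361/3.273 = 0.2249.
φ₁ = arccos(0.2249) ≈ 77.0°.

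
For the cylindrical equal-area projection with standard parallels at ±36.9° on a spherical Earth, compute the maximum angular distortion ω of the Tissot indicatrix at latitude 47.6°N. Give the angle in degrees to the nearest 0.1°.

A cylindrical equal-area projection with standard parallel φ₀ has meridian scale h = cos φ / cos φ₀ and parallel scale k = cos φ₀ / cos φ (so areas are preserved, h·k = 1).
At 47.6°: h = 0.8432, k = 1.186; principal scales a = 1.186, b = 0.8432.
sin(ω/2) = (a − b)/(a + b) = 0.3427/2.029 = 0.1689, so ω = 2 arcsin(0.1689) ≈ 19.4°.

19.4°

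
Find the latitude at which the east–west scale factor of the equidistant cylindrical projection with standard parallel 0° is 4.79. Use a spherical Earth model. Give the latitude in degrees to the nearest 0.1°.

Plate carrée: h = 1, k = sec φ along parallels.
sec φ = 4.79  ⇒  cos φ = 0.2088  ⇒  φ ≈ 77.9°.

77.9°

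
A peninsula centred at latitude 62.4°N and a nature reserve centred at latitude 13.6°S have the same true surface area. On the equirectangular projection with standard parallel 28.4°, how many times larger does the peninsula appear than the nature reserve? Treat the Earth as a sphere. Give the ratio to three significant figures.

2.10

The equidistant cylindrical projection with φ₀ = 28.4° has h = 1 (meridians true) and k = cos φ₀ / cos φ along parallels.
Areal scale at 62.4°: h·k = 1.000 × 1.899 = 1.899.
Areal scale at 13.6°: h·k = 1.000 × 0.9050 = 0.9050.
Ratio = 1.899/0.9050 ≈ 2.10.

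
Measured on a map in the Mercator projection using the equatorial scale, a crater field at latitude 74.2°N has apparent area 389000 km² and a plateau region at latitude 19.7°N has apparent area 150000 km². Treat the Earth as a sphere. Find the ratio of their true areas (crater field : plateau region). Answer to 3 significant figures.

On Mercator the areal scale is sec²φ, so true area = apparent × cos²φ.
True area of crater field: 389000 × cos²(74.2°) = 389000 × 0.07414 = 28840 km².
True area of plateau region: 150000 × cos²(19.7°) = 150000 × 0.8864 = 133000 km².
Ratio = 28840 / 133000 ≈ 0.217.

0.217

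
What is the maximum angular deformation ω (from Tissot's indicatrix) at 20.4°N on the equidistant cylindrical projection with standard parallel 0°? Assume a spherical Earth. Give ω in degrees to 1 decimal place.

3.7°

Plate carrée maps x = Rλ, y = Rφ. The meridian scale is h = 1 and the parallel scale is k = 1/cos φ = sec φ.
At 20.4°: h = 1.000, k = 1.067; principal scales a = 1.067, b = 1.000.
sin(ω/2) = (a − b)/(a + b) = 0.06691/2.067 = 0.03237, so ω = 2 arcsin(0.03237) ≈ 3.7°.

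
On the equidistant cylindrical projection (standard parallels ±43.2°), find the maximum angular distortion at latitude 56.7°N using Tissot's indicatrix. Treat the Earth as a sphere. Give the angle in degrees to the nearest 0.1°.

16.2°

With standard parallel φ₀ = 43.2°, the equirectangular projection gives x = Rλ cos φ₀, y = Rφ, so h = 1 and k = cos 43.2° / cos φ.
At 56.7°: h = 1.000, k = 1.328; principal scales a = 1.328, b = 1.000.
sin(ω/2) = (a − b)/(a + b) = 0.3278/2.328 = 0.1408, so ω = 2 arcsin(0.1408) ≈ 16.2°.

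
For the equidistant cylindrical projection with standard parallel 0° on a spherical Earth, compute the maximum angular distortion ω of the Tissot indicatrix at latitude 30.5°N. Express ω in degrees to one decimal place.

8.5°

Plate carrée maps x = Rλ, y = Rφ. The meridian scale is h = 1 and the parallel scale is k = 1/cos φ = sec φ.
At 30.5°: h = 1.000, k = 1.161; principal scales a = 1.161, b = 1.000.
sin(ω/2) = (a − b)/(a + b) = 0.1606/2.161 = 0.07433, so ω = 2 arcsin(0.07433) ≈ 8.5°.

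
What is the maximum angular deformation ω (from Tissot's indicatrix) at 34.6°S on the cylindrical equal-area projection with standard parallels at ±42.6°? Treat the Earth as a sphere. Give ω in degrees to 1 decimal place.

Cylindrical equal-area (φ₀ = 42.6°): h = cos φ / cos 42.6° along meridians, k = cos 42.6° / cos φ along parallels; h·k = 1.
At 34.6°: h = 1.118, k = 0.8943; principal scales a = 1.118, b = 0.8943.
sin(ω/2) = (a − b)/(a + b) = 0.2240/2.013 = 0.1113, so ω = 2 arcsin(0.1113) ≈ 12.8°.

12.8°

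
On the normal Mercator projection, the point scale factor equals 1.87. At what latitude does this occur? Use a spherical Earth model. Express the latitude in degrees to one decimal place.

Mercator scale is k = sec φ = 1/cos φ.
1/cos φ = 1.87  ⇒  cos φ = 0.5348  ⇒  φ = arccos(0.5348) ≈ 57.7°.

57.7°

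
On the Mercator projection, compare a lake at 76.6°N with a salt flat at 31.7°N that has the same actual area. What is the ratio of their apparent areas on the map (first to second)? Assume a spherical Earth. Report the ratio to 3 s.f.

13.5

Mercator areal scale is sec²φ.
At 76.6°: sec²(76.6°) = 1/0.2317² = 18.62.
At 31.7°: sec²(31.7°) = 1/0.8508² = 1.381.
Ratio = 18.62/1.381 = cos²(31.7°)/cos²(76.6°) ≈ 13.5.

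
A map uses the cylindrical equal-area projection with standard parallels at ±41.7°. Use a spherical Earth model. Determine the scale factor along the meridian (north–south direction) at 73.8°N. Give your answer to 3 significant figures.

Cylindrical equal-area (φ₀ = 41.7°): h = cos φ / cos 41.7° along meridians, k = cos 41.7° / cos φ along parallels; h·k = 1.
h = cos 73.8° / cos 41.7° = 0.2790/0.7466 = 0.3737.

0.374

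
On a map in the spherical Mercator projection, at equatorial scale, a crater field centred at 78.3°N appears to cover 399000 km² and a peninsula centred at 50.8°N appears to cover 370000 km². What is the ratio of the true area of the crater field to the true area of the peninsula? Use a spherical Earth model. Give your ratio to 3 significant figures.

On Mercator the areal scale is sec²φ, so true area = apparent × cos²φ.
True area of crater field: 399000 × cos²(78.3°) = 399000 × 0.04112 = 16410 km².
True area of peninsula: 370000 × cos²(50.8°) = 370000 × 0.3995 = 147800 km².
Ratio = 16410 / 147800 ≈ 0.111.

0.111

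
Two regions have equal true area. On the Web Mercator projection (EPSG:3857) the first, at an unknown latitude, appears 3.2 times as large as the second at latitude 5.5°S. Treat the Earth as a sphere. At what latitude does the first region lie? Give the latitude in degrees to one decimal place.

56.2°

Mercator areal scale is sec²φ, so apparent-area ratio = sec²φ₁ / sec²φ₂ = cos²φ₂ / cos²φ₁.
cos²φ₂ / cos²φ₁ = 3.2  ⇒  cos φ₁ = cos 5.5° / √3.2 = 0.9954/1.789 = 0.5564.
φ₁ = arccos(0.5564) ≈ 56.2°.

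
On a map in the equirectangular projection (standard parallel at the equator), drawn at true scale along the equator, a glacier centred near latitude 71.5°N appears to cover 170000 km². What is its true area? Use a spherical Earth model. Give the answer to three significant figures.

For the equirectangular projection with φ₀ = 0 (plate carrée), h = 1 along meridians and k = sec φ along parallels.
Areal scale = h·k = 1 × sec φ; at 71.5°, h = 1.000, k = 3.152, so h·k = 3.152.
True area = apparent / (areal scale) = 170000 / 3.152 ≈ 53900 km².

53900 km²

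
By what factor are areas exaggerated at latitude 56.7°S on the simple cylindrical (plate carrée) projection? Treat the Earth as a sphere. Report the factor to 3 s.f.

For the equirectangular projection with φ₀ = 0 (plate carrée), h = 1 along meridians and k = sec φ along parallels.
Areal scale = h·k = 1 × sec φ; at 56.7°, h = 1.000, k = 1.821, so h·k = 1.821.

1.82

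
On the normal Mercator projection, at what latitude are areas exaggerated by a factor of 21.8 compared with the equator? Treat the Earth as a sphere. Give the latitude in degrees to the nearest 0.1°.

Mercator areal scale is sec²φ.
sec²φ = 21.8  ⇒  cos²φ = 0.04587  ⇒  cos φ = 0.2142.
φ = arccos(0.2142) ≈ 77.6°.

77.6°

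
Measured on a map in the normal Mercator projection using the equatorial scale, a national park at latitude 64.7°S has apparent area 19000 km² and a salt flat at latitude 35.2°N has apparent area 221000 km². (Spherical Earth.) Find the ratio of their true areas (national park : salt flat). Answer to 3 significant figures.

0.0235

Mercator's areal exaggeration is sec²φ; hence true area = (apparent area) · cos²φ.
True area of national park: 19000 × cos²(64.7°) = 19000 × 0.1826 = 3470 km².
True area of salt flat: 221000 × cos²(35.2°) = 221000 × 0.6677 = 147600 km².
Ratio = 3470 / 147600 ≈ 0.0235.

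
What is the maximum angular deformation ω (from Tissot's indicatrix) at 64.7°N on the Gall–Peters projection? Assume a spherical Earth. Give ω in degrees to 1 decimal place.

The Gall–Peters projection is cylindrical equal-area with φ₀ = 45°. For cylindrical equal-area with standard parallel φ₀, h = cos φ / cos φ₀ and k = cos φ₀ / cos φ, so h·k = 1.
At 64.7°: h = 0.6044, k = 1.655; principal scales a = 1.655, b = 0.6044.
sin(ω/2) = (a − b)/(a + b) = 1.050/2.259 = 0.4649, so ω = 2 arcsin(0.4649) ≈ 55.4°.

55.4°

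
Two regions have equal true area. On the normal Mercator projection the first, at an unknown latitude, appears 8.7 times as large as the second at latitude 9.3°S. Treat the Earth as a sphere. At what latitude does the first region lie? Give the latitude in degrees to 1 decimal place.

70.5°

On Mercator, (apparent₁)/(apparent₂) = sec²φ₁ / sec²φ₂ when true areas are equal.
cos²φ₂ / cos²φ₁ = 8.7  ⇒  cos φ₁ = cos 9.3° / √8.7 = 0.9869/2.950 = 0.3346.
φ₁ = arccos(0.3346) ≈ 70.5°.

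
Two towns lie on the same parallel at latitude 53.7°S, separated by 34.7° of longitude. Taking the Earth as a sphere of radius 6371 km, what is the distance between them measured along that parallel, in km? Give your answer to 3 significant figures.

Arc length along a parallel = R cos φ · Δλ (with Δλ in radians).
= 6371 × cos 53.7° × (34.7° × π/180) = 6371 × 0.5920 × 0.6056 ≈ 2280 km.

2280 km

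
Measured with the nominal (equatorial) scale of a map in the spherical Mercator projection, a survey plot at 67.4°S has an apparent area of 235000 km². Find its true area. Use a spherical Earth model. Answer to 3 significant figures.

Mercator is conformal, so the point scale is isotropic: h = k = sec φ = 1/cos φ.
Areal scale = k² = sec²φ = 1/cos²(67.4°) = 1/0.3843² = 6.771.
True area = apparent / (areal scale) = 235000 / 6.771 ≈ 34700 km².

34700 km²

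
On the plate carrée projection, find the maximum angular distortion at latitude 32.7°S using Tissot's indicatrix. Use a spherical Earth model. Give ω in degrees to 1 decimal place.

9.9°

Plate carrée maps x = Rλ, y = Rφ. The meridian scale is h = 1 and the parallel scale is k = 1/cos φ = sec φ.
At 32.7°: h = 1.000, k = 1.188; principal scales a = 1.188, b = 1.000.
sin(ω/2) = (a − b)/(a + b) = 0.1883/2.188 = 0.08606, so ω = 2 arcsin(0.08606) ≈ 9.9°.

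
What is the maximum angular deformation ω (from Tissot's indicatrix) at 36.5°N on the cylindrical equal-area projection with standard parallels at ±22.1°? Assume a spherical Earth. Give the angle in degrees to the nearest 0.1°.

A cylindrical equal-area projection with standard parallel φ₀ has meridian scale h = cos φ / cos φ₀ and parallel scale k = cos φ₀ / cos φ (so areas are preserved, h·k = 1).
At 36.5°: h = 0.8676, k = 1.153; principal scales a = 1.153, b = 0.8676.
sin(ω/2) = (a − b)/(a + b) = 0.2850/2.020 = 0.1411, so ω = 2 arcsin(0.1411) ≈ 16.2°.

16.2°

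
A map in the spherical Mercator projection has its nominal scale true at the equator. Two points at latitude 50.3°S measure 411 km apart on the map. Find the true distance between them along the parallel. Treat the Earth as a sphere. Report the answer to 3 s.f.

For Mercator, h = k = sec φ (a conformal cylindrical projection has a single point scale, 1/cos φ).
Along the parallel at 50.3°, map distances are exaggerated by k = sec 50.3° = 1.566.
True distance = 411 / 1.566 = 411 × cos 50.3° ≈ 263 km.

263 km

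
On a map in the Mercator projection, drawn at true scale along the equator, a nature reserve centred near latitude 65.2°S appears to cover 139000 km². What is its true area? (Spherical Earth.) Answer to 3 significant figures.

24500 km²

Mercator is conformal, so the point scale is isotropic: h = k = sec φ = 1/cos φ.
Areal scale = k² = sec²φ = 1/cos²(65.2°) = 1/0.4195² = 5.684.
True area = apparent / (areal scale) = 139000 / 5.684 ≈ 24500 km².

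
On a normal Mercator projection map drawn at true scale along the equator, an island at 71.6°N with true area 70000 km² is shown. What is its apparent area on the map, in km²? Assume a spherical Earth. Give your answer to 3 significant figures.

The Mercator projection is conformal; its linear scale factor is the same in every direction and equals sec φ = 1/cos φ.
Areal scale = k² = sec²φ = 1/cos²(71.6°) = 1/0.3156² = 10.04.
Apparent area = 70000 × 10.04 ≈ 703000 km².

703000 km²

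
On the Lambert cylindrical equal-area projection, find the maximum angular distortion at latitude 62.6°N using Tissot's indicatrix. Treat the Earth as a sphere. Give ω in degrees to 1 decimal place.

The Lambert cylindrical equal-area projection is the cylindrical equal-area projection with its standard parallel at the equator (φ₀ = 0). A cylindrical equal-area projection with standard parallel φ₀ has meridian scale h = cos φ / cos φ₀ and parallel scale k = cos φ₀ / cos φ (so areas are preserved, h·k = 1).
At 62.6°: h = 0.4602, k = 2.173; principal scales a = 2.173, b = 0.4602.
sin(ω/2) = (a − b)/(a + b) = 1.713/2.633 = 0.6505, so ω = 2 arcsin(0.6505) ≈ 81.2°.

81.2°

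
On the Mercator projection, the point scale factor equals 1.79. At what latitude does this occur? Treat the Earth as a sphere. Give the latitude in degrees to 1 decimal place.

56.0°

Mercator scale is k = sec φ = 1/cos φ.
1/cos φ = 1.79  ⇒  cos φ = 0.5587  ⇒  φ = arccos(0.5587) ≈ 56.0°.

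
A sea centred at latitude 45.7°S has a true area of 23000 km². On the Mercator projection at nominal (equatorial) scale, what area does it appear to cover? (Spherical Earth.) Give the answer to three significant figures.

47200 km²

For Mercator, h = k = sec φ (a conformal cylindrical projection has a single point scale, 1/cos φ).
Areal scale = k² = sec²φ = 1/cos²(45.7°) = 1/0.6984² = 2.050.
Apparent area = 23000 × 2.050 ≈ 47200 km².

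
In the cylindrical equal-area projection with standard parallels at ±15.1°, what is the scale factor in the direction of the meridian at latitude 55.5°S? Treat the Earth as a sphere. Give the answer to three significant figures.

A cylindrical equal-area projection with standard parallel φ₀ has meridian scale h = cos φ / cos φ₀ and parallel scale k = cos φ₀ / cos φ (so areas are preserved, h·k = 1).
h = cos 55.5° / cos 15.1° = 0.5664/0.9655 = 0.5867.

0.587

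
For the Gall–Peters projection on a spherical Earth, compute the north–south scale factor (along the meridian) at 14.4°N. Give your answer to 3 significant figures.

1.37

The Gall–Peters projection is cylindrical equal-area with φ₀ = 45°. A cylindrical equal-area projection with standard parallel φ₀ has meridian scale h = cos φ / cos φ₀ and parallel scale k = cos φ₀ / cos φ (so areas are preserved, h·k = 1).
h = cos 14.4° / cos 45° = 0.9686/0.7071 = 1.370.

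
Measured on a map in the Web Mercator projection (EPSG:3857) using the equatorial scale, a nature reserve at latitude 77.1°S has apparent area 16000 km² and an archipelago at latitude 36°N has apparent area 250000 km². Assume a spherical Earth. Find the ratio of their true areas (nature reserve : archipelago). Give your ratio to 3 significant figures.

0.00487

On Mercator the areal scale is sec²φ, so true area = apparent × cos²φ.
True area of nature reserve: 16000 × cos²(77.1°) = 16000 × 0.04984 = 797.4 km².
True area of archipelago: 250000 × cos²(36°) = 250000 × 0.6545 = 163600 km².
Ratio = 797.4 / 163600 ≈ 0.00487.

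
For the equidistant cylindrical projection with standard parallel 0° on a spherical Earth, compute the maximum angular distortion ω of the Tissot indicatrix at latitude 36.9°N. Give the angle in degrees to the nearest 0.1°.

12.8°

In the plate carrée (x = Rλ, y = Rφ), meridians are true-scale (h = 1) and parallels are stretched by k = sec φ.
At 36.9°: h = 1.000, k = 1.250; principal scales a = 1.250, b = 1.000.
sin(ω/2) = (a − b)/(a + b) = 0.2505/2.250 = 0.1113, so ω = 2 arcsin(0.1113) ≈ 12.8°.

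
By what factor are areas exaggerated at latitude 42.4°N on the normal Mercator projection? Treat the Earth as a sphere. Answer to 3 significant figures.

For Mercator, h = k = sec φ (a conformal cylindrical projection has a single point scale, 1/cos φ).
Areal scale = k² = sec²φ = 1/cos²(42.4°) = 1/0.7385² = 1.834.

1.83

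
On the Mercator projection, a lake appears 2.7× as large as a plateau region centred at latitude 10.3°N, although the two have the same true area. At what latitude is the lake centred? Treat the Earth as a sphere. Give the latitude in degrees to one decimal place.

53.2°

For equal true areas on Mercator, apparent areas scale as sec²φ, so the ratio is cos²φ₂ / cos²φ₁.
cos²φ₂ / cos²φ₁ = 2.7  ⇒  cos φ₁ = cos 10.3° / √2.7 = 0.9839/1.643 = 0.5988.
φ₁ = arccos(0.5988) ≈ 53.2°.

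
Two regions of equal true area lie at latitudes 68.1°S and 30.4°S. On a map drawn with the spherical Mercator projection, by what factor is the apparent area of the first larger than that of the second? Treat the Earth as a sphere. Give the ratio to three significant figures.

5.35

Mercator areal scale is sec²φ.
At 68.1°: sec²(68.1°) = 1/0.3730² = 7.188.
At 30.4°: sec²(30.4°) = 1/0.8625² = 1.344.
Ratio = 7.188/1.344 = cos²(30.4°)/cos²(68.1°) ≈ 5.35.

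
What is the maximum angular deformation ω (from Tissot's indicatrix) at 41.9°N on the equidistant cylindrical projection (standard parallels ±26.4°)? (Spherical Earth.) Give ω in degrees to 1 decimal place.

10.6°

In the equirectangular projection with standard parallel φ₀ = 26.4° (x = Rλ cos φ₀, y = Rφ), meridians are true-scale (h = 1) and the parallel scale is k = cos φ₀ / cos φ.
At 41.9°: h = 1.000, k = 1.203; principal scales a = 1.203, b = 1.000.
sin(ω/2) = (a − b)/(a + b) = 0.2034/2.203 = 0.09232, so ω = 2 arcsin(0.09232) ≈ 10.6°.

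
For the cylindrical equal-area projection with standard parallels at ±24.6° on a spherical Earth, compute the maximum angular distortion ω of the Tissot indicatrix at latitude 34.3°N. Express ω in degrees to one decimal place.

A cylindrical equal-area projection with standard parallel φ₀ has meridian scale h = cos φ / cos φ₀ and parallel scale k = cos φ₀ / cos φ (so areas are preserved, h·k = 1).
At 34.3°: h = 0.9086, k = 1.101; principal scales a = 1.101, b = 0.9086.
sin(ω/2) = (a − b)/(a + b) = 0.1921/2.009 = 0.09560, so ω = 2 arcsin(0.09560) ≈ 11.0°.

11.0°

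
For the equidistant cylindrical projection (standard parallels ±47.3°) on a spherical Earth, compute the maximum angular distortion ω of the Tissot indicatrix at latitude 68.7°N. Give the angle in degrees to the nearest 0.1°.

The equidistant cylindrical projection with φ₀ = 47.3° has h = 1 (meridians true) and k = cos φ₀ / cos φ along parallels.
At 68.7°: h = 1.000, k = 1.867; principal scales a = 1.867, b = 1.000.
sin(ω/2) = (a − b)/(a + b) = 0.8669/2.867 = 0.3024, so ω = 2 arcsin(0.3024) ≈ 35.2°.

35.2°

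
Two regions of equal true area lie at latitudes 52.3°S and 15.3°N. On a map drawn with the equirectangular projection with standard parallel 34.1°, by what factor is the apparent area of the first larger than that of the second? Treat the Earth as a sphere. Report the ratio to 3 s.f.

1.58

The equidistant cylindrical projection with φ₀ = 34.1° has h = 1 (meridians true) and k = cos φ₀ / cos φ along parallels.
Areal scale at 52.3°: h·k = 1.000 × 1.354 = 1.354.
Areal scale at 15.3°: h·k = 1.000 × 0.8585 = 0.8585.
Ratio = 1.354/0.8585 ≈ 1.58.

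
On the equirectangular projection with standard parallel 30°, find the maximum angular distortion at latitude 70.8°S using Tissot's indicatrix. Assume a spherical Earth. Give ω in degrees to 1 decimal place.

With standard parallel φ₀ = 30°, the equirectangular projection gives x = Rλ cos φ₀, y = Rφ, so h = 1 and k = cos 30° / cos φ.
At 70.8°: h = 1.000, k = 2.633; principal scales a = 2.633, b = 1.000.
sin(ω/2) = (a − b)/(a + b) = 1.633/3.633 = 0.4495, so ω = 2 arcsin(0.4495) ≈ 53.4°.

53.4°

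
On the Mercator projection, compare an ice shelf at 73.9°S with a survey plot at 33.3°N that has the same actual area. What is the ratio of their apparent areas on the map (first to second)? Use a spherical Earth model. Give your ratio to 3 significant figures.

9.08

Mercator is conformal with k = sec φ, so areal scale = k² = sec²φ.
At 73.9°: sec²(73.9°) = 1/0.2773² = 13.00.
At 33.3°: sec²(33.3°) = 1/0.8358² = 1.431.
Ratio = 13.00/1.431 = cos²(33.3°)/cos²(73.9°) ≈ 9.08.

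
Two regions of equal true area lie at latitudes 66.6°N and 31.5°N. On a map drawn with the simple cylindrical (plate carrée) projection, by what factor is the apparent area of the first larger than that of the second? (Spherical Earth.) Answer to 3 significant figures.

Plate carrée maps x = Rλ, y = Rφ. The meridian scale is h = 1 and the parallel scale is k = 1/cos φ = sec φ.
Areal scale at 66.6°: h·k = 1.000 × 2.518 = 2.518.
Areal scale at 31.5°: h·k = 1.000 × 1.173 = 1.173.
Ratio = 2.518/1.173 ≈ 2.15.

2.15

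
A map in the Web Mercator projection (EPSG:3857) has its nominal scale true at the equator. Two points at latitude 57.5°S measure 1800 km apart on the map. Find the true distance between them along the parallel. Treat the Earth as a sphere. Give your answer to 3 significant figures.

The Mercator projection is conformal; its linear scale factor is the same in every direction and equals sec φ = 1/cos φ.
Along the parallel at 57.5°, map distances are exaggerated by k = sec 57.5° = 1.861.
True distance = 1800 / 1.861 = 1800 × cos 57.5° ≈ 967 km.

967 km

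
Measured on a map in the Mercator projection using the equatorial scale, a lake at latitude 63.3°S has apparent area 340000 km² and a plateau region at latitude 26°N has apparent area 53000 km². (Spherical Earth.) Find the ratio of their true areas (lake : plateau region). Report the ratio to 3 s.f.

On Mercator the areal scale is sec²φ, so true area = apparent × cos²φ.
True area of lake: 340000 × cos²(63.3°) = 340000 × 0.2019 = 68640 km².
True area of plateau region: 53000 × cos²(26°) = 53000 × 0.8078 = 42820 km².
Ratio = 68640 / 42820 ≈ 1.60.

1.60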